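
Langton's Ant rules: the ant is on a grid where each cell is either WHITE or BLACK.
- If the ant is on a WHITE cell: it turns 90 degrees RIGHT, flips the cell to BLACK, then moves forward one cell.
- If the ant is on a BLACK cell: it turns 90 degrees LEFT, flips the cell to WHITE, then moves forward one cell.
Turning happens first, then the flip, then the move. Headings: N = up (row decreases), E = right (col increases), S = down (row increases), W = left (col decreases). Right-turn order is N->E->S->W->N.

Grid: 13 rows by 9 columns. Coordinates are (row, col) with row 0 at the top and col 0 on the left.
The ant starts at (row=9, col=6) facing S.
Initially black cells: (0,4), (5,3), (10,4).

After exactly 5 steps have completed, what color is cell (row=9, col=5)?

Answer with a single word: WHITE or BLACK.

Answer: BLACK

Derivation:
Step 1: on WHITE (9,6): turn R to W, flip to black, move to (9,5). |black|=4
Step 2: on WHITE (9,5): turn R to N, flip to black, move to (8,5). |black|=5
Step 3: on WHITE (8,5): turn R to E, flip to black, move to (8,6). |black|=6
Step 4: on WHITE (8,6): turn R to S, flip to black, move to (9,6). |black|=7
Step 5: on BLACK (9,6): turn L to E, flip to white, move to (9,7). |black|=6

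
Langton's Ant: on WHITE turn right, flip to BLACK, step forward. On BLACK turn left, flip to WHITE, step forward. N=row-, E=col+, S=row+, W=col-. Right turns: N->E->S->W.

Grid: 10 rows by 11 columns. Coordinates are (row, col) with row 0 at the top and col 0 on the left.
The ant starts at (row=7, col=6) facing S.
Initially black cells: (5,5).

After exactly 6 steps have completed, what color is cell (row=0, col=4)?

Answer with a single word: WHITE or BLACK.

Step 1: on WHITE (7,6): turn R to W, flip to black, move to (7,5). |black|=2
Step 2: on WHITE (7,5): turn R to N, flip to black, move to (6,5). |black|=3
Step 3: on WHITE (6,5): turn R to E, flip to black, move to (6,6). |black|=4
Step 4: on WHITE (6,6): turn R to S, flip to black, move to (7,6). |black|=5
Step 5: on BLACK (7,6): turn L to E, flip to white, move to (7,7). |black|=4
Step 6: on WHITE (7,7): turn R to S, flip to black, move to (8,7). |black|=5

Answer: WHITE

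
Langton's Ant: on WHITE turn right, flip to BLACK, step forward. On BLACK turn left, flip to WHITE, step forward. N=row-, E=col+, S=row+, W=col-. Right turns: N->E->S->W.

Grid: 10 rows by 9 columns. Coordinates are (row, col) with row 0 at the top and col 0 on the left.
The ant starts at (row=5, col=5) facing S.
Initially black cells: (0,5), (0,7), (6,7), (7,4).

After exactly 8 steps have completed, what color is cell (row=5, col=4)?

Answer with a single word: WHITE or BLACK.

Step 1: on WHITE (5,5): turn R to W, flip to black, move to (5,4). |black|=5
Step 2: on WHITE (5,4): turn R to N, flip to black, move to (4,4). |black|=6
Step 3: on WHITE (4,4): turn R to E, flip to black, move to (4,5). |black|=7
Step 4: on WHITE (4,5): turn R to S, flip to black, move to (5,5). |black|=8
Step 5: on BLACK (5,5): turn L to E, flip to white, move to (5,6). |black|=7
Step 6: on WHITE (5,6): turn R to S, flip to black, move to (6,6). |black|=8
Step 7: on WHITE (6,6): turn R to W, flip to black, move to (6,5). |black|=9
Step 8: on WHITE (6,5): turn R to N, flip to black, move to (5,5). |black|=10

Answer: BLACK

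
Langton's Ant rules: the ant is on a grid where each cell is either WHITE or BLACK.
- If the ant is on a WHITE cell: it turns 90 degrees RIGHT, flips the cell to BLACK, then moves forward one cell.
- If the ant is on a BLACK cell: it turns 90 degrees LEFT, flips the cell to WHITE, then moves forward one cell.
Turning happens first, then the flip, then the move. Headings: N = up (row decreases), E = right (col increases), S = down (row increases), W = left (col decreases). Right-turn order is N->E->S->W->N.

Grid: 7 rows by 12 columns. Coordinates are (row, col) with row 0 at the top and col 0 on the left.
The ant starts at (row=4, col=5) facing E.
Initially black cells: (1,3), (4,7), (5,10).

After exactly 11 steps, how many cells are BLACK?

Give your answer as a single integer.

Answer: 10

Derivation:
Step 1: on WHITE (4,5): turn R to S, flip to black, move to (5,5). |black|=4
Step 2: on WHITE (5,5): turn R to W, flip to black, move to (5,4). |black|=5
Step 3: on WHITE (5,4): turn R to N, flip to black, move to (4,4). |black|=6
Step 4: on WHITE (4,4): turn R to E, flip to black, move to (4,5). |black|=7
Step 5: on BLACK (4,5): turn L to N, flip to white, move to (3,5). |black|=6
Step 6: on WHITE (3,5): turn R to E, flip to black, move to (3,6). |black|=7
Step 7: on WHITE (3,6): turn R to S, flip to black, move to (4,6). |black|=8
Step 8: on WHITE (4,6): turn R to W, flip to black, move to (4,5). |black|=9
Step 9: on WHITE (4,5): turn R to N, flip to black, move to (3,5). |black|=10
Step 10: on BLACK (3,5): turn L to W, flip to white, move to (3,4). |black|=9
Step 11: on WHITE (3,4): turn R to N, flip to black, move to (2,4). |black|=10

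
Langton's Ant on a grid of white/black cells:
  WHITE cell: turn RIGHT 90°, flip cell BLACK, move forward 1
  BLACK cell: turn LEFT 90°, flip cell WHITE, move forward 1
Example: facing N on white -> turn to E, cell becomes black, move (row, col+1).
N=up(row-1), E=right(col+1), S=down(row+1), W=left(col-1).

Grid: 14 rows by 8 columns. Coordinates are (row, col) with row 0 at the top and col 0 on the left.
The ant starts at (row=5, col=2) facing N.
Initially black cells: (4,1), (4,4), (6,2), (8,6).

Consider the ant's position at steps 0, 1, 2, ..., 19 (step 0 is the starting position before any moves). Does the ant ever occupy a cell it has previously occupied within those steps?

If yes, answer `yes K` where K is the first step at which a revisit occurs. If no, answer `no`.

Step 1: on WHITE (5,2): turn R to E, flip to black, move to (5,3). |black|=5 — new cell
Step 2: on WHITE (5,3): turn R to S, flip to black, move to (6,3). |black|=6 — new cell
Step 3: on WHITE (6,3): turn R to W, flip to black, move to (6,2). |black|=7 — new cell
Step 4: on BLACK (6,2): turn L to S, flip to white, move to (7,2). |black|=6 — new cell
Step 5: on WHITE (7,2): turn R to W, flip to black, move to (7,1). |black|=7 — new cell
Step 6: on WHITE (7,1): turn R to N, flip to black, move to (6,1). |black|=8 — new cell
Step 7: on WHITE (6,1): turn R to E, flip to black, move to (6,2). |black|=9 — REVISIT

Answer: yes 7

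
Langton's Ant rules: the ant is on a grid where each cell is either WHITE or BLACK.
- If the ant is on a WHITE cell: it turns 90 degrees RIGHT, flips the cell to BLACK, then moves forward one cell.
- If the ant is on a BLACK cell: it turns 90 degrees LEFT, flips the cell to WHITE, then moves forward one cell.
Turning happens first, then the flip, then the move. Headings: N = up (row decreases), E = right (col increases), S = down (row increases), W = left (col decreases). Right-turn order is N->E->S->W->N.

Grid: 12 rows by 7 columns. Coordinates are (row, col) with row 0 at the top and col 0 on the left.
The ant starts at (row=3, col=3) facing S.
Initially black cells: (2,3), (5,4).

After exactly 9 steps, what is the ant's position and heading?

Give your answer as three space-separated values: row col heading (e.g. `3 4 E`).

Answer: 1 2 W

Derivation:
Step 1: on WHITE (3,3): turn R to W, flip to black, move to (3,2). |black|=3
Step 2: on WHITE (3,2): turn R to N, flip to black, move to (2,2). |black|=4
Step 3: on WHITE (2,2): turn R to E, flip to black, move to (2,3). |black|=5
Step 4: on BLACK (2,3): turn L to N, flip to white, move to (1,3). |black|=4
Step 5: on WHITE (1,3): turn R to E, flip to black, move to (1,4). |black|=5
Step 6: on WHITE (1,4): turn R to S, flip to black, move to (2,4). |black|=6
Step 7: on WHITE (2,4): turn R to W, flip to black, move to (2,3). |black|=7
Step 8: on WHITE (2,3): turn R to N, flip to black, move to (1,3). |black|=8
Step 9: on BLACK (1,3): turn L to W, flip to white, move to (1,2). |black|=7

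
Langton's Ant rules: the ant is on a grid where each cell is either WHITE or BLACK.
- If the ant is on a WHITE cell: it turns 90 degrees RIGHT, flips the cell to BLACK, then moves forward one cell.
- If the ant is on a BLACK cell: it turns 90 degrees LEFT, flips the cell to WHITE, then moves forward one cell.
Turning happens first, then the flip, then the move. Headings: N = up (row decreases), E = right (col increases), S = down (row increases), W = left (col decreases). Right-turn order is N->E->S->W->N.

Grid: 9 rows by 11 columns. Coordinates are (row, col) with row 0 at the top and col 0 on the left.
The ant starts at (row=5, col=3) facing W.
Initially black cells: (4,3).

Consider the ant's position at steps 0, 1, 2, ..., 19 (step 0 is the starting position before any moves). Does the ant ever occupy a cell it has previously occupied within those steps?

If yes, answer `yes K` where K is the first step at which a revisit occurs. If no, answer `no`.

Step 1: on WHITE (5,3): turn R to N, flip to black, move to (4,3). |black|=2 — new cell
Step 2: on BLACK (4,3): turn L to W, flip to white, move to (4,2). |black|=1 — new cell
Step 3: on WHITE (4,2): turn R to N, flip to black, move to (3,2). |black|=2 — new cell
Step 4: on WHITE (3,2): turn R to E, flip to black, move to (3,3). |black|=3 — new cell
Step 5: on WHITE (3,3): turn R to S, flip to black, move to (4,3). |black|=4 — REVISIT

Answer: yes 5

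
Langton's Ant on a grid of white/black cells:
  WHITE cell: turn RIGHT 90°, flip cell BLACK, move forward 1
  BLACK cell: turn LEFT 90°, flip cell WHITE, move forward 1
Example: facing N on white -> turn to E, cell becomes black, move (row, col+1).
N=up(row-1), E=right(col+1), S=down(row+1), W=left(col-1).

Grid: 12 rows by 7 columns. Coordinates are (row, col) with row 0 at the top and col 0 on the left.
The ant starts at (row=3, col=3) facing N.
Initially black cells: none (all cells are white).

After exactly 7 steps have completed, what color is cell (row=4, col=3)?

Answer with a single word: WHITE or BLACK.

Step 1: on WHITE (3,3): turn R to E, flip to black, move to (3,4). |black|=1
Step 2: on WHITE (3,4): turn R to S, flip to black, move to (4,4). |black|=2
Step 3: on WHITE (4,4): turn R to W, flip to black, move to (4,3). |black|=3
Step 4: on WHITE (4,3): turn R to N, flip to black, move to (3,3). |black|=4
Step 5: on BLACK (3,3): turn L to W, flip to white, move to (3,2). |black|=3
Step 6: on WHITE (3,2): turn R to N, flip to black, move to (2,2). |black|=4
Step 7: on WHITE (2,2): turn R to E, flip to black, move to (2,3). |black|=5

Answer: BLACK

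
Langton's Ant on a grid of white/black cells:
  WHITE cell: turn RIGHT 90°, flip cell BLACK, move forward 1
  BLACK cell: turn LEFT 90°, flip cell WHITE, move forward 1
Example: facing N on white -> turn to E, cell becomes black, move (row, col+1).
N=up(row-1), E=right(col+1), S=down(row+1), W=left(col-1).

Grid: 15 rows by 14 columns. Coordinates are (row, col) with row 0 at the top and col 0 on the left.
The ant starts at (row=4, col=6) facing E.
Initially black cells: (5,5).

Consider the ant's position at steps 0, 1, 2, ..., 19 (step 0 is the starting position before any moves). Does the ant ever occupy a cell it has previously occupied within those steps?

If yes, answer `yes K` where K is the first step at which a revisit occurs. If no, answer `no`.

Step 1: on WHITE (4,6): turn R to S, flip to black, move to (5,6). |black|=2 — new cell
Step 2: on WHITE (5,6): turn R to W, flip to black, move to (5,5). |black|=3 — new cell
Step 3: on BLACK (5,5): turn L to S, flip to white, move to (6,5). |black|=2 — new cell
Step 4: on WHITE (6,5): turn R to W, flip to black, move to (6,4). |black|=3 — new cell
Step 5: on WHITE (6,4): turn R to N, flip to black, move to (5,4). |black|=4 — new cell
Step 6: on WHITE (5,4): turn R to E, flip to black, move to (5,5). |black|=5 — REVISIT

Answer: yes 6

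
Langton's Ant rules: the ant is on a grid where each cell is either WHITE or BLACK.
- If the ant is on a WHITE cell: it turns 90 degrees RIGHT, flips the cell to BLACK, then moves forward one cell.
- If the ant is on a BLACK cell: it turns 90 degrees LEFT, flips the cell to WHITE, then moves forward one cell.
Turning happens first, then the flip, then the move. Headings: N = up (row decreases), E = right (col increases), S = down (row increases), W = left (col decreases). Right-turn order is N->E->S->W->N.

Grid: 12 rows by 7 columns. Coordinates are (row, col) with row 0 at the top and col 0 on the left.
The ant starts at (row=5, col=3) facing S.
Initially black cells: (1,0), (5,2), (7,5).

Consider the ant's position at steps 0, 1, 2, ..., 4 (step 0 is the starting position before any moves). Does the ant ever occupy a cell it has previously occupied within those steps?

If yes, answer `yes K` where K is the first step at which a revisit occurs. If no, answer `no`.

Answer: no

Derivation:
Step 1: on WHITE (5,3): turn R to W, flip to black, move to (5,2). |black|=4 — new cell
Step 2: on BLACK (5,2): turn L to S, flip to white, move to (6,2). |black|=3 — new cell
Step 3: on WHITE (6,2): turn R to W, flip to black, move to (6,1). |black|=4 — new cell
Step 4: on WHITE (6,1): turn R to N, flip to black, move to (5,1). |black|=5 — new cell
No revisit within 4 steps.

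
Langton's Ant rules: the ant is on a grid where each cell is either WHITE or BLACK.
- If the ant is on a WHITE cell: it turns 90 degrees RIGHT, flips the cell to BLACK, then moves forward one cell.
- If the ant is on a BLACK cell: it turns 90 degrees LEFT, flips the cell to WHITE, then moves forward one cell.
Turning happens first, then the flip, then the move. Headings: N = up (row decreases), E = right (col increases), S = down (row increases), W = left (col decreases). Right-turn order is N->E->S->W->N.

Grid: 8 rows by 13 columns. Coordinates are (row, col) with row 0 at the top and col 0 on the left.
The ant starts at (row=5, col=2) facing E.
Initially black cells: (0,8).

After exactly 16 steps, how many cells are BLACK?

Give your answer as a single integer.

Step 1: on WHITE (5,2): turn R to S, flip to black, move to (6,2). |black|=2
Step 2: on WHITE (6,2): turn R to W, flip to black, move to (6,1). |black|=3
Step 3: on WHITE (6,1): turn R to N, flip to black, move to (5,1). |black|=4
Step 4: on WHITE (5,1): turn R to E, flip to black, move to (5,2). |black|=5
Step 5: on BLACK (5,2): turn L to N, flip to white, move to (4,2). |black|=4
Step 6: on WHITE (4,2): turn R to E, flip to black, move to (4,3). |black|=5
Step 7: on WHITE (4,3): turn R to S, flip to black, move to (5,3). |black|=6
Step 8: on WHITE (5,3): turn R to W, flip to black, move to (5,2). |black|=7
Step 9: on WHITE (5,2): turn R to N, flip to black, move to (4,2). |black|=8
Step 10: on BLACK (4,2): turn L to W, flip to white, move to (4,1). |black|=7
Step 11: on WHITE (4,1): turn R to N, flip to black, move to (3,1). |black|=8
Step 12: on WHITE (3,1): turn R to E, flip to black, move to (3,2). |black|=9
Step 13: on WHITE (3,2): turn R to S, flip to black, move to (4,2). |black|=10
Step 14: on WHITE (4,2): turn R to W, flip to black, move to (4,1). |black|=11
Step 15: on BLACK (4,1): turn L to S, flip to white, move to (5,1). |black|=10
Step 16: on BLACK (5,1): turn L to E, flip to white, move to (5,2). |black|=9

Answer: 9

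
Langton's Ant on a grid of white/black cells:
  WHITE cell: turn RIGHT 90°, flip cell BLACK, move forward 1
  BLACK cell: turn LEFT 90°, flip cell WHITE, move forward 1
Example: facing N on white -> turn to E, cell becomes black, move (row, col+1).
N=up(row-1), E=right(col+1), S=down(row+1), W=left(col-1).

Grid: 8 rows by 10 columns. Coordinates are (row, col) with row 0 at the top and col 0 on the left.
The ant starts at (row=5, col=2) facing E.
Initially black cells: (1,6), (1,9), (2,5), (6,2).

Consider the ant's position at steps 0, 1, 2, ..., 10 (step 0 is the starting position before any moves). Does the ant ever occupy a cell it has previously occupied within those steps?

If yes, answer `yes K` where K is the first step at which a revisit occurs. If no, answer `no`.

Answer: yes 5

Derivation:
Step 1: on WHITE (5,2): turn R to S, flip to black, move to (6,2). |black|=5 — new cell
Step 2: on BLACK (6,2): turn L to E, flip to white, move to (6,3). |black|=4 — new cell
Step 3: on WHITE (6,3): turn R to S, flip to black, move to (7,3). |black|=5 — new cell
Step 4: on WHITE (7,3): turn R to W, flip to black, move to (7,2). |black|=6 — new cell
Step 5: on WHITE (7,2): turn R to N, flip to black, move to (6,2). |black|=7 — REVISIT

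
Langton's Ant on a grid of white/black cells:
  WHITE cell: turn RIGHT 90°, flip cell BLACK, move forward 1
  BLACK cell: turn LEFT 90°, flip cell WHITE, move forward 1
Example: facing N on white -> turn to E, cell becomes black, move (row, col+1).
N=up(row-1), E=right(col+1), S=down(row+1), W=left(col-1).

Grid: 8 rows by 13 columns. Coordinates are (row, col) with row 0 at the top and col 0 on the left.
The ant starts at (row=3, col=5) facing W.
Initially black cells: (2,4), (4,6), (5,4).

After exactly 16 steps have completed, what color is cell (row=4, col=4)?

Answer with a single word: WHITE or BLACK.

Step 1: on WHITE (3,5): turn R to N, flip to black, move to (2,5). |black|=4
Step 2: on WHITE (2,5): turn R to E, flip to black, move to (2,6). |black|=5
Step 3: on WHITE (2,6): turn R to S, flip to black, move to (3,6). |black|=6
Step 4: on WHITE (3,6): turn R to W, flip to black, move to (3,5). |black|=7
Step 5: on BLACK (3,5): turn L to S, flip to white, move to (4,5). |black|=6
Step 6: on WHITE (4,5): turn R to W, flip to black, move to (4,4). |black|=7
Step 7: on WHITE (4,4): turn R to N, flip to black, move to (3,4). |black|=8
Step 8: on WHITE (3,4): turn R to E, flip to black, move to (3,5). |black|=9
Step 9: on WHITE (3,5): turn R to S, flip to black, move to (4,5). |black|=10
Step 10: on BLACK (4,5): turn L to E, flip to white, move to (4,6). |black|=9
Step 11: on BLACK (4,6): turn L to N, flip to white, move to (3,6). |black|=8
Step 12: on BLACK (3,6): turn L to W, flip to white, move to (3,5). |black|=7
Step 13: on BLACK (3,5): turn L to S, flip to white, move to (4,5). |black|=6
Step 14: on WHITE (4,5): turn R to W, flip to black, move to (4,4). |black|=7
Step 15: on BLACK (4,4): turn L to S, flip to white, move to (5,4). |black|=6
Step 16: on BLACK (5,4): turn L to E, flip to white, move to (5,5). |black|=5

Answer: WHITE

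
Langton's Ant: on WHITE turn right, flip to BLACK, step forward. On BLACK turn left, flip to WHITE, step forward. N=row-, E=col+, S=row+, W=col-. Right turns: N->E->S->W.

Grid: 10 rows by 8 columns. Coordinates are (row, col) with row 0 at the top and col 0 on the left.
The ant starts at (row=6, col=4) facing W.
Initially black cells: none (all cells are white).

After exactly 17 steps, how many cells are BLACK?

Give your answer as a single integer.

Answer: 7

Derivation:
Step 1: on WHITE (6,4): turn R to N, flip to black, move to (5,4). |black|=1
Step 2: on WHITE (5,4): turn R to E, flip to black, move to (5,5). |black|=2
Step 3: on WHITE (5,5): turn R to S, flip to black, move to (6,5). |black|=3
Step 4: on WHITE (6,5): turn R to W, flip to black, move to (6,4). |black|=4
Step 5: on BLACK (6,4): turn L to S, flip to white, move to (7,4). |black|=3
Step 6: on WHITE (7,4): turn R to W, flip to black, move to (7,3). |black|=4
Step 7: on WHITE (7,3): turn R to N, flip to black, move to (6,3). |black|=5
Step 8: on WHITE (6,3): turn R to E, flip to black, move to (6,4). |black|=6
Step 9: on WHITE (6,4): turn R to S, flip to black, move to (7,4). |black|=7
Step 10: on BLACK (7,4): turn L to E, flip to white, move to (7,5). |black|=6
Step 11: on WHITE (7,5): turn R to S, flip to black, move to (8,5). |black|=7
Step 12: on WHITE (8,5): turn R to W, flip to black, move to (8,4). |black|=8
Step 13: on WHITE (8,4): turn R to N, flip to black, move to (7,4). |black|=9
Step 14: on WHITE (7,4): turn R to E, flip to black, move to (7,5). |black|=10
Step 15: on BLACK (7,5): turn L to N, flip to white, move to (6,5). |black|=9
Step 16: on BLACK (6,5): turn L to W, flip to white, move to (6,4). |black|=8
Step 17: on BLACK (6,4): turn L to S, flip to white, move to (7,4). |black|=7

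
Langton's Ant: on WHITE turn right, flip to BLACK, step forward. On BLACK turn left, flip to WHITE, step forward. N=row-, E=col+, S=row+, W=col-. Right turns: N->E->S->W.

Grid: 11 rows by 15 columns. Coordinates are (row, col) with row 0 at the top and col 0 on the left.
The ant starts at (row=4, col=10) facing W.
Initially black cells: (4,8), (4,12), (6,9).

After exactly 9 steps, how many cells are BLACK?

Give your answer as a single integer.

Step 1: on WHITE (4,10): turn R to N, flip to black, move to (3,10). |black|=4
Step 2: on WHITE (3,10): turn R to E, flip to black, move to (3,11). |black|=5
Step 3: on WHITE (3,11): turn R to S, flip to black, move to (4,11). |black|=6
Step 4: on WHITE (4,11): turn R to W, flip to black, move to (4,10). |black|=7
Step 5: on BLACK (4,10): turn L to S, flip to white, move to (5,10). |black|=6
Step 6: on WHITE (5,10): turn R to W, flip to black, move to (5,9). |black|=7
Step 7: on WHITE (5,9): turn R to N, flip to black, move to (4,9). |black|=8
Step 8: on WHITE (4,9): turn R to E, flip to black, move to (4,10). |black|=9
Step 9: on WHITE (4,10): turn R to S, flip to black, move to (5,10). |black|=10

Answer: 10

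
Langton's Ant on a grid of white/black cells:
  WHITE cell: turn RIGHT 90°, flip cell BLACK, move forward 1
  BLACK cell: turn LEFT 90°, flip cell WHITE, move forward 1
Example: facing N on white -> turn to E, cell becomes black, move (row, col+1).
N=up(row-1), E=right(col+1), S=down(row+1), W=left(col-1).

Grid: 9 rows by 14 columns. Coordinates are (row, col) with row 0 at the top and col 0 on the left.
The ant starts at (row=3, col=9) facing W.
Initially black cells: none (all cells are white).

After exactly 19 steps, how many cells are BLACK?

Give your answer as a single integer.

Step 1: on WHITE (3,9): turn R to N, flip to black, move to (2,9). |black|=1
Step 2: on WHITE (2,9): turn R to E, flip to black, move to (2,10). |black|=2
Step 3: on WHITE (2,10): turn R to S, flip to black, move to (3,10). |black|=3
Step 4: on WHITE (3,10): turn R to W, flip to black, move to (3,9). |black|=4
Step 5: on BLACK (3,9): turn L to S, flip to white, move to (4,9). |black|=3
Step 6: on WHITE (4,9): turn R to W, flip to black, move to (4,8). |black|=4
Step 7: on WHITE (4,8): turn R to N, flip to black, move to (3,8). |black|=5
Step 8: on WHITE (3,8): turn R to E, flip to black, move to (3,9). |black|=6
Step 9: on WHITE (3,9): turn R to S, flip to black, move to (4,9). |black|=7
Step 10: on BLACK (4,9): turn L to E, flip to white, move to (4,10). |black|=6
Step 11: on WHITE (4,10): turn R to S, flip to black, move to (5,10). |black|=7
Step 12: on WHITE (5,10): turn R to W, flip to black, move to (5,9). |black|=8
Step 13: on WHITE (5,9): turn R to N, flip to black, move to (4,9). |black|=9
Step 14: on WHITE (4,9): turn R to E, flip to black, move to (4,10). |black|=10
Step 15: on BLACK (4,10): turn L to N, flip to white, move to (3,10). |black|=9
Step 16: on BLACK (3,10): turn L to W, flip to white, move to (3,9). |black|=8
Step 17: on BLACK (3,9): turn L to S, flip to white, move to (4,9). |black|=7
Step 18: on BLACK (4,9): turn L to E, flip to white, move to (4,10). |black|=6
Step 19: on WHITE (4,10): turn R to S, flip to black, move to (5,10). |black|=7

Answer: 7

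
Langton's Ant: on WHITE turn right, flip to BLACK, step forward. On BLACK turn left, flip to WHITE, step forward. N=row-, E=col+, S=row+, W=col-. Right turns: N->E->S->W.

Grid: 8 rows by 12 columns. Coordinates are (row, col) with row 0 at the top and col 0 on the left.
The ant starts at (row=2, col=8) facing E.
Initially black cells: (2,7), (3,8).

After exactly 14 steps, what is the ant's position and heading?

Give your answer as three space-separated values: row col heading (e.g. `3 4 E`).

Step 1: on WHITE (2,8): turn R to S, flip to black, move to (3,8). |black|=3
Step 2: on BLACK (3,8): turn L to E, flip to white, move to (3,9). |black|=2
Step 3: on WHITE (3,9): turn R to S, flip to black, move to (4,9). |black|=3
Step 4: on WHITE (4,9): turn R to W, flip to black, move to (4,8). |black|=4
Step 5: on WHITE (4,8): turn R to N, flip to black, move to (3,8). |black|=5
Step 6: on WHITE (3,8): turn R to E, flip to black, move to (3,9). |black|=6
Step 7: on BLACK (3,9): turn L to N, flip to white, move to (2,9). |black|=5
Step 8: on WHITE (2,9): turn R to E, flip to black, move to (2,10). |black|=6
Step 9: on WHITE (2,10): turn R to S, flip to black, move to (3,10). |black|=7
Step 10: on WHITE (3,10): turn R to W, flip to black, move to (3,9). |black|=8
Step 11: on WHITE (3,9): turn R to N, flip to black, move to (2,9). |black|=9
Step 12: on BLACK (2,9): turn L to W, flip to white, move to (2,8). |black|=8
Step 13: on BLACK (2,8): turn L to S, flip to white, move to (3,8). |black|=7
Step 14: on BLACK (3,8): turn L to E, flip to white, move to (3,9). |black|=6

Answer: 3 9 E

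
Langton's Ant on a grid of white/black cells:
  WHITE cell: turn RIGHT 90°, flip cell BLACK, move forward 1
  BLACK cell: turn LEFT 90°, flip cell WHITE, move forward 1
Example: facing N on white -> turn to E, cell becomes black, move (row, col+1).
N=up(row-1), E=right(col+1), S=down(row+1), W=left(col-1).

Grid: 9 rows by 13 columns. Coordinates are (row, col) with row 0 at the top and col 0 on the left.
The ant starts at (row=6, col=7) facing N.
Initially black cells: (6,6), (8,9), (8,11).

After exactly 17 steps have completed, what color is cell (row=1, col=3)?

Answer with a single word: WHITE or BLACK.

Step 1: on WHITE (6,7): turn R to E, flip to black, move to (6,8). |black|=4
Step 2: on WHITE (6,8): turn R to S, flip to black, move to (7,8). |black|=5
Step 3: on WHITE (7,8): turn R to W, flip to black, move to (7,7). |black|=6
Step 4: on WHITE (7,7): turn R to N, flip to black, move to (6,7). |black|=7
Step 5: on BLACK (6,7): turn L to W, flip to white, move to (6,6). |black|=6
Step 6: on BLACK (6,6): turn L to S, flip to white, move to (7,6). |black|=5
Step 7: on WHITE (7,6): turn R to W, flip to black, move to (7,5). |black|=6
Step 8: on WHITE (7,5): turn R to N, flip to black, move to (6,5). |black|=7
Step 9: on WHITE (6,5): turn R to E, flip to black, move to (6,6). |black|=8
Step 10: on WHITE (6,6): turn R to S, flip to black, move to (7,6). |black|=9
Step 11: on BLACK (7,6): turn L to E, flip to white, move to (7,7). |black|=8
Step 12: on BLACK (7,7): turn L to N, flip to white, move to (6,7). |black|=7
Step 13: on WHITE (6,7): turn R to E, flip to black, move to (6,8). |black|=8
Step 14: on BLACK (6,8): turn L to N, flip to white, move to (5,8). |black|=7
Step 15: on WHITE (5,8): turn R to E, flip to black, move to (5,9). |black|=8
Step 16: on WHITE (5,9): turn R to S, flip to black, move to (6,9). |black|=9
Step 17: on WHITE (6,9): turn R to W, flip to black, move to (6,8). |black|=10

Answer: WHITE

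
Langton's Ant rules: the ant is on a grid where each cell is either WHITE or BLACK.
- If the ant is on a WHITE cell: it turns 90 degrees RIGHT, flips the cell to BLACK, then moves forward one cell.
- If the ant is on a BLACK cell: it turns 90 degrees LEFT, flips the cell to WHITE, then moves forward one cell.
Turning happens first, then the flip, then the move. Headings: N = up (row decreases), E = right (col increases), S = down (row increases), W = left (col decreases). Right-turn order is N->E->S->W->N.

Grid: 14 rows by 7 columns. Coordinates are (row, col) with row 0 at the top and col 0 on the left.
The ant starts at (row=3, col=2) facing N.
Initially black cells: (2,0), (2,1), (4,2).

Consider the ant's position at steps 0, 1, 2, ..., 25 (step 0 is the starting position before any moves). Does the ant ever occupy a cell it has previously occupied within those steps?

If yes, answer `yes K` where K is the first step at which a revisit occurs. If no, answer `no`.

Step 1: on WHITE (3,2): turn R to E, flip to black, move to (3,3). |black|=4 — new cell
Step 2: on WHITE (3,3): turn R to S, flip to black, move to (4,3). |black|=5 — new cell
Step 3: on WHITE (4,3): turn R to W, flip to black, move to (4,2). |black|=6 — new cell
Step 4: on BLACK (4,2): turn L to S, flip to white, move to (5,2). |black|=5 — new cell
Step 5: on WHITE (5,2): turn R to W, flip to black, move to (5,1). |black|=6 — new cell
Step 6: on WHITE (5,1): turn R to N, flip to black, move to (4,1). |black|=7 — new cell
Step 7: on WHITE (4,1): turn R to E, flip to black, move to (4,2). |black|=8 — REVISIT

Answer: yes 7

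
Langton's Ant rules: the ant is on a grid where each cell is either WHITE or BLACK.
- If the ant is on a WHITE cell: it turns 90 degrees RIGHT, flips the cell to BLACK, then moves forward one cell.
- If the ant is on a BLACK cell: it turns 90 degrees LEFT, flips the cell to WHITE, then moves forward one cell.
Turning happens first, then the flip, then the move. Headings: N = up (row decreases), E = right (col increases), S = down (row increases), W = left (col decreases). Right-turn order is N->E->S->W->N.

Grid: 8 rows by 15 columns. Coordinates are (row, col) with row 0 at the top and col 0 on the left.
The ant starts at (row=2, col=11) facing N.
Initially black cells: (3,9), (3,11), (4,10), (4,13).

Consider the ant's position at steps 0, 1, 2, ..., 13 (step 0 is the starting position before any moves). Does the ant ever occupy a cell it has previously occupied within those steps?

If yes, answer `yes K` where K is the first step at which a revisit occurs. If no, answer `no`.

Step 1: on WHITE (2,11): turn R to E, flip to black, move to (2,12). |black|=5 — new cell
Step 2: on WHITE (2,12): turn R to S, flip to black, move to (3,12). |black|=6 — new cell
Step 3: on WHITE (3,12): turn R to W, flip to black, move to (3,11). |black|=7 — new cell
Step 4: on BLACK (3,11): turn L to S, flip to white, move to (4,11). |black|=6 — new cell
Step 5: on WHITE (4,11): turn R to W, flip to black, move to (4,10). |black|=7 — new cell
Step 6: on BLACK (4,10): turn L to S, flip to white, move to (5,10). |black|=6 — new cell
Step 7: on WHITE (5,10): turn R to W, flip to black, move to (5,9). |black|=7 — new cell
Step 8: on WHITE (5,9): turn R to N, flip to black, move to (4,9). |black|=8 — new cell
Step 9: on WHITE (4,9): turn R to E, flip to black, move to (4,10). |black|=9 — REVISIT

Answer: yes 9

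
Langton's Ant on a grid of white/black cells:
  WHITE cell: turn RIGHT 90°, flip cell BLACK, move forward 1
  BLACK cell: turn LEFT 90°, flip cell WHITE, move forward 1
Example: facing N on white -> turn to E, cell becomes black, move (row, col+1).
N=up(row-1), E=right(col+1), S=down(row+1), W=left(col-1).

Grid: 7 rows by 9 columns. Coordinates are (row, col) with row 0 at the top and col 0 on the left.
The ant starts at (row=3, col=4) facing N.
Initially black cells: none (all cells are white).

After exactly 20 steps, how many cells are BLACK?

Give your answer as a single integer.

Step 1: on WHITE (3,4): turn R to E, flip to black, move to (3,5). |black|=1
Step 2: on WHITE (3,5): turn R to S, flip to black, move to (4,5). |black|=2
Step 3: on WHITE (4,5): turn R to W, flip to black, move to (4,4). |black|=3
Step 4: on WHITE (4,4): turn R to N, flip to black, move to (3,4). |black|=4
Step 5: on BLACK (3,4): turn L to W, flip to white, move to (3,3). |black|=3
Step 6: on WHITE (3,3): turn R to N, flip to black, move to (2,3). |black|=4
Step 7: on WHITE (2,3): turn R to E, flip to black, move to (2,4). |black|=5
Step 8: on WHITE (2,4): turn R to S, flip to black, move to (3,4). |black|=6
Step 9: on WHITE (3,4): turn R to W, flip to black, move to (3,3). |black|=7
Step 10: on BLACK (3,3): turn L to S, flip to white, move to (4,3). |black|=6
Step 11: on WHITE (4,3): turn R to W, flip to black, move to (4,2). |black|=7
Step 12: on WHITE (4,2): turn R to N, flip to black, move to (3,2). |black|=8
Step 13: on WHITE (3,2): turn R to E, flip to black, move to (3,3). |black|=9
Step 14: on WHITE (3,3): turn R to S, flip to black, move to (4,3). |black|=10
Step 15: on BLACK (4,3): turn L to E, flip to white, move to (4,4). |black|=9
Step 16: on BLACK (4,4): turn L to N, flip to white, move to (3,4). |black|=8
Step 17: on BLACK (3,4): turn L to W, flip to white, move to (3,3). |black|=7
Step 18: on BLACK (3,3): turn L to S, flip to white, move to (4,3). |black|=6
Step 19: on WHITE (4,3): turn R to W, flip to black, move to (4,2). |black|=7
Step 20: on BLACK (4,2): turn L to S, flip to white, move to (5,2). |black|=6

Answer: 6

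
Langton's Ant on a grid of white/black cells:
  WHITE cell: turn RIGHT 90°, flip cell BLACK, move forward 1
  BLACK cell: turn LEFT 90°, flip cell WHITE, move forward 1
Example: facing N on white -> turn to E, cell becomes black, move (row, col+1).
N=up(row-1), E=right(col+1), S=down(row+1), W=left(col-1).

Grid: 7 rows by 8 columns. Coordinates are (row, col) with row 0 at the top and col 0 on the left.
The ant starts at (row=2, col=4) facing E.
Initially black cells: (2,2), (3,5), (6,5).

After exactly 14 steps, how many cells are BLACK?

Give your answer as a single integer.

Step 1: on WHITE (2,4): turn R to S, flip to black, move to (3,4). |black|=4
Step 2: on WHITE (3,4): turn R to W, flip to black, move to (3,3). |black|=5
Step 3: on WHITE (3,3): turn R to N, flip to black, move to (2,3). |black|=6
Step 4: on WHITE (2,3): turn R to E, flip to black, move to (2,4). |black|=7
Step 5: on BLACK (2,4): turn L to N, flip to white, move to (1,4). |black|=6
Step 6: on WHITE (1,4): turn R to E, flip to black, move to (1,5). |black|=7
Step 7: on WHITE (1,5): turn R to S, flip to black, move to (2,5). |black|=8
Step 8: on WHITE (2,5): turn R to W, flip to black, move to (2,4). |black|=9
Step 9: on WHITE (2,4): turn R to N, flip to black, move to (1,4). |black|=10
Step 10: on BLACK (1,4): turn L to W, flip to white, move to (1,3). |black|=9
Step 11: on WHITE (1,3): turn R to N, flip to black, move to (0,3). |black|=10
Step 12: on WHITE (0,3): turn R to E, flip to black, move to (0,4). |black|=11
Step 13: on WHITE (0,4): turn R to S, flip to black, move to (1,4). |black|=12
Step 14: on WHITE (1,4): turn R to W, flip to black, move to (1,3). |black|=13

Answer: 13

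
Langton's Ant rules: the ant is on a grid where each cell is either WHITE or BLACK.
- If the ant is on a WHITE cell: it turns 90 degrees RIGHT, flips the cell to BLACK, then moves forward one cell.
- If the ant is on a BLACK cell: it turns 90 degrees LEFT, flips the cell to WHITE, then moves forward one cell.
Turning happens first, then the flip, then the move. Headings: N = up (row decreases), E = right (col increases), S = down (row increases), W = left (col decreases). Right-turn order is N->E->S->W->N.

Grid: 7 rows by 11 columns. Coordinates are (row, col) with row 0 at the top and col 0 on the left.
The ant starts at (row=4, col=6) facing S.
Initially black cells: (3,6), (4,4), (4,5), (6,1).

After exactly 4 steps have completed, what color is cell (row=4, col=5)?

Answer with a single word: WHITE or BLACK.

Step 1: on WHITE (4,6): turn R to W, flip to black, move to (4,5). |black|=5
Step 2: on BLACK (4,5): turn L to S, flip to white, move to (5,5). |black|=4
Step 3: on WHITE (5,5): turn R to W, flip to black, move to (5,4). |black|=5
Step 4: on WHITE (5,4): turn R to N, flip to black, move to (4,4). |black|=6

Answer: WHITE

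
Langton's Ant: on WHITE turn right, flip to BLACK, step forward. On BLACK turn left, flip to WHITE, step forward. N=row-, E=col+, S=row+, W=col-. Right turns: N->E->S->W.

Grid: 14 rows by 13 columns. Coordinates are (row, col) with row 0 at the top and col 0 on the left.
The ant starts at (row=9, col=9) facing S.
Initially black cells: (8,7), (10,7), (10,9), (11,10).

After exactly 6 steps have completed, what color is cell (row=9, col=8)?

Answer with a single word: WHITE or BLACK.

Step 1: on WHITE (9,9): turn R to W, flip to black, move to (9,8). |black|=5
Step 2: on WHITE (9,8): turn R to N, flip to black, move to (8,8). |black|=6
Step 3: on WHITE (8,8): turn R to E, flip to black, move to (8,9). |black|=7
Step 4: on WHITE (8,9): turn R to S, flip to black, move to (9,9). |black|=8
Step 5: on BLACK (9,9): turn L to E, flip to white, move to (9,10). |black|=7
Step 6: on WHITE (9,10): turn R to S, flip to black, move to (10,10). |black|=8

Answer: BLACK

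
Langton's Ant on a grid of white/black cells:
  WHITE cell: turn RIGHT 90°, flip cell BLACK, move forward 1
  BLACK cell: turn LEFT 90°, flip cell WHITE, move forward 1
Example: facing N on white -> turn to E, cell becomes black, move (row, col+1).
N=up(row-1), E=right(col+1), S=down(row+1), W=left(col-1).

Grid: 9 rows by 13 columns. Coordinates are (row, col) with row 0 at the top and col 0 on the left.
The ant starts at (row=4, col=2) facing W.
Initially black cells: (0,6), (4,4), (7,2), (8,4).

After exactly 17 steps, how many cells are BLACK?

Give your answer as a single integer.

Step 1: on WHITE (4,2): turn R to N, flip to black, move to (3,2). |black|=5
Step 2: on WHITE (3,2): turn R to E, flip to black, move to (3,3). |black|=6
Step 3: on WHITE (3,3): turn R to S, flip to black, move to (4,3). |black|=7
Step 4: on WHITE (4,3): turn R to W, flip to black, move to (4,2). |black|=8
Step 5: on BLACK (4,2): turn L to S, flip to white, move to (5,2). |black|=7
Step 6: on WHITE (5,2): turn R to W, flip to black, move to (5,1). |black|=8
Step 7: on WHITE (5,1): turn R to N, flip to black, move to (4,1). |black|=9
Step 8: on WHITE (4,1): turn R to E, flip to black, move to (4,2). |black|=10
Step 9: on WHITE (4,2): turn R to S, flip to black, move to (5,2). |black|=11
Step 10: on BLACK (5,2): turn L to E, flip to white, move to (5,3). |black|=10
Step 11: on WHITE (5,3): turn R to S, flip to black, move to (6,3). |black|=11
Step 12: on WHITE (6,3): turn R to W, flip to black, move to (6,2). |black|=12
Step 13: on WHITE (6,2): turn R to N, flip to black, move to (5,2). |black|=13
Step 14: on WHITE (5,2): turn R to E, flip to black, move to (5,3). |black|=14
Step 15: on BLACK (5,3): turn L to N, flip to white, move to (4,3). |black|=13
Step 16: on BLACK (4,3): turn L to W, flip to white, move to (4,2). |black|=12
Step 17: on BLACK (4,2): turn L to S, flip to white, move to (5,2). |black|=11

Answer: 11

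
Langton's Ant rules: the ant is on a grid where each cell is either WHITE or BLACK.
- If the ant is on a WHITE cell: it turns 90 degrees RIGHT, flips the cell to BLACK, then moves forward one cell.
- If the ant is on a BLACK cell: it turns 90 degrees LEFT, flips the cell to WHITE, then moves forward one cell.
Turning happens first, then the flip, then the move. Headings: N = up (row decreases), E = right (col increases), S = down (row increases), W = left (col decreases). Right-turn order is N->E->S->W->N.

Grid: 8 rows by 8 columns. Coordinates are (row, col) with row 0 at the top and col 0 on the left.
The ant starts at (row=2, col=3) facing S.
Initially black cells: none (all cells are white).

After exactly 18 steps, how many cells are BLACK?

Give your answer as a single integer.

Step 1: on WHITE (2,3): turn R to W, flip to black, move to (2,2). |black|=1
Step 2: on WHITE (2,2): turn R to N, flip to black, move to (1,2). |black|=2
Step 3: on WHITE (1,2): turn R to E, flip to black, move to (1,3). |black|=3
Step 4: on WHITE (1,3): turn R to S, flip to black, move to (2,3). |black|=4
Step 5: on BLACK (2,3): turn L to E, flip to white, move to (2,4). |black|=3
Step 6: on WHITE (2,4): turn R to S, flip to black, move to (3,4). |black|=4
Step 7: on WHITE (3,4): turn R to W, flip to black, move to (3,3). |black|=5
Step 8: on WHITE (3,3): turn R to N, flip to black, move to (2,3). |black|=6
Step 9: on WHITE (2,3): turn R to E, flip to black, move to (2,4). |black|=7
Step 10: on BLACK (2,4): turn L to N, flip to white, move to (1,4). |black|=6
Step 11: on WHITE (1,4): turn R to E, flip to black, move to (1,5). |black|=7
Step 12: on WHITE (1,5): turn R to S, flip to black, move to (2,5). |black|=8
Step 13: on WHITE (2,5): turn R to W, flip to black, move to (2,4). |black|=9
Step 14: on WHITE (2,4): turn R to N, flip to black, move to (1,4). |black|=10
Step 15: on BLACK (1,4): turn L to W, flip to white, move to (1,3). |black|=9
Step 16: on BLACK (1,3): turn L to S, flip to white, move to (2,3). |black|=8
Step 17: on BLACK (2,3): turn L to E, flip to white, move to (2,4). |black|=7
Step 18: on BLACK (2,4): turn L to N, flip to white, move to (1,4). |black|=6

Answer: 6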